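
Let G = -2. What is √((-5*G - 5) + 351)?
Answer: 2*√89 ≈ 18.868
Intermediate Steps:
√((-5*G - 5) + 351) = √((-5*(-2) - 5) + 351) = √((10 - 5) + 351) = √(5 + 351) = √356 = 2*√89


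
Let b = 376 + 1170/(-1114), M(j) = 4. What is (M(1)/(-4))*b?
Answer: -208847/557 ≈ -374.95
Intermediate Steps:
b = 208847/557 (b = 376 + 1170*(-1/1114) = 376 - 585/557 = 208847/557 ≈ 374.95)
(M(1)/(-4))*b = (4/(-4))*(208847/557) = (4*(-¼))*(208847/557) = -1*208847/557 = -208847/557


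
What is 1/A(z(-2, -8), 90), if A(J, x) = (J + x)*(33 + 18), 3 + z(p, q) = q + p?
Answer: 1/3927 ≈ 0.00025465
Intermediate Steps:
z(p, q) = -3 + p + q (z(p, q) = -3 + (q + p) = -3 + (p + q) = -3 + p + q)
A(J, x) = 51*J + 51*x (A(J, x) = (J + x)*51 = 51*J + 51*x)
1/A(z(-2, -8), 90) = 1/(51*(-3 - 2 - 8) + 51*90) = 1/(51*(-13) + 4590) = 1/(-663 + 4590) = 1/3927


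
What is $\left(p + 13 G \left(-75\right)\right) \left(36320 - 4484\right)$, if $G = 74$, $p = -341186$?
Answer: $-13158964896$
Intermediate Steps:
$\left(p + 13 G \left(-75\right)\right) \left(36320 - 4484\right) = \left(-341186 + 13 \cdot 74 \left(-75\right)\right) \left(36320 - 4484\right) = \left(-341186 + 962 \left(-75\right)\right) 31836 = \left(-341186 - 72150\right) 31836 = \left(-413336\right) 31836 = -13158964896$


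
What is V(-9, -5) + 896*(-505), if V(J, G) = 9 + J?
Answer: -452480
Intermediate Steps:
V(-9, -5) + 896*(-505) = (9 - 9) + 896*(-505) = 0 - 452480 = -452480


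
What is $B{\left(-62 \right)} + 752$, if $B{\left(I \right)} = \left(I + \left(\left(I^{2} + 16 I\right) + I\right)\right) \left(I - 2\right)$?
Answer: $-173840$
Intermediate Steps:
$B{\left(I \right)} = \left(-2 + I\right) \left(I^{2} + 18 I\right)$ ($B{\left(I \right)} = \left(I + \left(I^{2} + 17 I\right)\right) \left(-2 + I\right) = \left(I^{2} + 18 I\right) \left(-2 + I\right) = \left(-2 + I\right) \left(I^{2} + 18 I\right)$)
$B{\left(-62 \right)} + 752 = - 62 \left(-36 + \left(-62\right)^{2} + 16 \left(-62\right)\right) + 752 = - 62 \left(-36 + 3844 - 992\right) + 752 = \left(-62\right) 2816 + 752 = -174592 + 752 = -173840$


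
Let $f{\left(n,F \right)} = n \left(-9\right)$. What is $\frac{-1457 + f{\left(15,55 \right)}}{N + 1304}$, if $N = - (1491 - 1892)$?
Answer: $- \frac{1592}{1705} \approx -0.93372$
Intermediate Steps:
$f{\left(n,F \right)} = - 9 n$
$N = 401$ ($N = - (1491 - 1892) = \left(-1\right) \left(-401\right) = 401$)
$\frac{-1457 + f{\left(15,55 \right)}}{N + 1304} = \frac{-1457 - 135}{401 + 1304} = \frac{-1457 - 135}{1705} = \left(-1592\right) \frac{1}{1705} = - \frac{1592}{1705}$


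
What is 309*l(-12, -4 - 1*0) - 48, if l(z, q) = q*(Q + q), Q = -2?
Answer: 7368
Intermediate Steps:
l(z, q) = q*(-2 + q)
309*l(-12, -4 - 1*0) - 48 = 309*((-4 - 1*0)*(-2 + (-4 - 1*0))) - 48 = 309*((-4 + 0)*(-2 + (-4 + 0))) - 48 = 309*(-4*(-2 - 4)) - 48 = 309*(-4*(-6)) - 48 = 309*24 - 48 = 7416 - 48 = 7368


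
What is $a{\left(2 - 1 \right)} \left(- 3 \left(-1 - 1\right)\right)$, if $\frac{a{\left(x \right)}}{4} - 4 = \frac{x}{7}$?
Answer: $\frac{696}{7} \approx 99.429$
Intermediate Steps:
$a{\left(x \right)} = 16 + \frac{4 x}{7}$ ($a{\left(x \right)} = 16 + 4 \frac{x}{7} = 16 + \frac{4 x}{7}$)
$a{\left(2 - 1 \right)} \left(- 3 \left(-1 - 1\right)\right) = \left(16 + \frac{4 \left(2 - 1\right)}{7}\right) \left(- 3 \left(-1 - 1\right)\right) = \left(16 + \frac{4}{7} \cdot 1\right) \left(\left(-3\right) \left(-2\right)\right) = \left(16 + \frac{4}{7}\right) 6 = \frac{116}{7} \cdot 6 = \frac{696}{7}$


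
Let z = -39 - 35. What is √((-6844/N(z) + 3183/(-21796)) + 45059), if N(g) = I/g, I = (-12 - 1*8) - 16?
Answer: √33125813006965/32694 ≈ 176.04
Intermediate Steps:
z = -74
I = -36 (I = (-12 - 8) - 16 = -20 - 16 = -36)
N(g) = -36/g
√((-6844/N(z) + 3183/(-21796)) + 45059) = √((-6844/((-36/(-74))) + 3183/(-21796)) + 45059) = √((-6844/((-36*(-1/74))) + 3183*(-1/21796)) + 45059) = √((-6844/18/37 - 3183/21796) + 45059) = √((-6844*37/18 - 3183/21796) + 45059) = √((-126614/9 - 3183/21796) + 45059) = √(-2759707391/196164 + 45059) = √(6079246285/196164) = √33125813006965/32694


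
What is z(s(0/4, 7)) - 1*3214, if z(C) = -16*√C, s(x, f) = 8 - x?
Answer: -3214 - 32*√2 ≈ -3259.3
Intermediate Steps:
z(s(0/4, 7)) - 1*3214 = -16*√(8 - 0/4) - 1*3214 = -16*√(8 - 0/4) - 3214 = -16*√(8 - 1*0) - 3214 = -16*√(8 + 0) - 3214 = -32*√2 - 3214 = -3214 - 32*√2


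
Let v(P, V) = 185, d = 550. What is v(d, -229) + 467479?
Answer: 467664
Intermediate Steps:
v(d, -229) + 467479 = 185 + 467479 = 467664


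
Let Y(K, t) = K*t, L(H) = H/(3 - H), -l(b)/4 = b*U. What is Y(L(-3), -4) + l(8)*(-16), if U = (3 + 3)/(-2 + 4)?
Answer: 1538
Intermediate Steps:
U = 3 (U = 6/2 = 6*(½) = 3)
l(b) = -12*b (l(b) = -4*b*3 = -12*b)
Y(L(-3), -4) + l(8)*(-16) = -1*(-3)/(-3 - 3)*(-4) - 12*8*(-16) = -1*(-3)/(-6)*(-4) - 96*(-16) = -1*(-3)*(-⅙)*(-4) + 1536 = -½*(-4) + 1536 = 2 + 1536 = 1538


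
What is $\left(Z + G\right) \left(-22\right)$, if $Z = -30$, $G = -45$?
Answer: $1650$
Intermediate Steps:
$\left(Z + G\right) \left(-22\right) = \left(-30 - 45\right) \left(-22\right) = \left(-75\right) \left(-22\right) = 1650$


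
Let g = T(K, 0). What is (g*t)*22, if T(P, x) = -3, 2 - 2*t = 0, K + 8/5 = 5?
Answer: -66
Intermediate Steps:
K = 17/5 (K = -8/5 + 5 = 17/5 ≈ 3.4000)
t = 1 (t = 1 - ½*0 = 1 + 0 = 1)
g = -3
(g*t)*22 = -3*1*22 = -3*22 = -66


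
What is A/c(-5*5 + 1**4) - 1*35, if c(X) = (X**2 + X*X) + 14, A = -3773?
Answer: -4053/106 ≈ -38.236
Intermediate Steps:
c(X) = 14 + 2*X**2 (c(X) = (X**2 + X**2) + 14 = 2*X**2 + 14 = 14 + 2*X**2)
A/c(-5*5 + 1**4) - 1*35 = -3773/(14 + 2*(-5*5 + 1**4)**2) - 1*35 = -3773/(14 + 2*(-25 + 1)**2) - 35 = -3773/(14 + 2*(-24)**2) - 35 = -3773/(14 + 2*576) - 35 = -3773/(14 + 1152) - 35 = -3773/1166 - 35 = -3773*1/1166 - 35 = -343/106 - 35 = -4053/106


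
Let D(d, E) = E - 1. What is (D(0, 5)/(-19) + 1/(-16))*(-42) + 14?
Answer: 3871/152 ≈ 25.467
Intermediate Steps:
D(d, E) = -1 + E
(D(0, 5)/(-19) + 1/(-16))*(-42) + 14 = ((-1 + 5)/(-19) + 1/(-16))*(-42) + 14 = (4*(-1/19) + 1*(-1/16))*(-42) + 14 = (-4/19 - 1/16)*(-42) + 14 = -83/304*(-42) + 14 = 1743/152 + 14 = 3871/152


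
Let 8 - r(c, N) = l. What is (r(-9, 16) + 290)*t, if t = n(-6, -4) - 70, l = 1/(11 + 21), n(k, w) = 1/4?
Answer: -2660265/128 ≈ -20783.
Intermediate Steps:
n(k, w) = ¼
l = 1/32 ≈ 0.031250
r(c, N) = 255/32 (r(c, N) = 8 - 1*1/32 = 8 - 1/32 = 255/32)
t = -279/4 (t = ¼ - 70 = -279/4 ≈ -69.750)
(r(-9, 16) + 290)*t = (255/32 + 290)*(-279/4) = (9535/32)*(-279/4) = -2660265/128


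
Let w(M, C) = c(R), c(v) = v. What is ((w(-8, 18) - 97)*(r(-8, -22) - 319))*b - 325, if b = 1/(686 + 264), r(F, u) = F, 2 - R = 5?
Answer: -5521/19 ≈ -290.58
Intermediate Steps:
R = -3 (R = 2 - 1*5 = 2 - 5 = -3)
w(M, C) = -3
b = 1/950 ≈ 0.0010526
((w(-8, 18) - 97)*(r(-8, -22) - 319))*b - 325 = ((-3 - 97)*(-8 - 319))*(1/950) - 325 = -100*(-327)*(1/950) - 325 = 32700*(1/950) - 325 = 654/19 - 325 = -5521/19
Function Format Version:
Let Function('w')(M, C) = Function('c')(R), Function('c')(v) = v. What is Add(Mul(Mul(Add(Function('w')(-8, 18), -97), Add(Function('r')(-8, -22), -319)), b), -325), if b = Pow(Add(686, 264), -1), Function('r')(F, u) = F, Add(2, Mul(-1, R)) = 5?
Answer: Rational(-5521, 19) ≈ -290.58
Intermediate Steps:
R = -3 (R = Add(2, Mul(-1, 5)) = Add(2, -5) = -3)
Function('w')(M, C) = -3
b = Rational(1, 950) (b = Pow(950, -1) = Rational(1, 950) ≈ 0.0010526)
Add(Mul(Mul(Add(Function('w')(-8, 18), -97), Add(Function('r')(-8, -22), -319)), b), -325) = Add(Mul(Mul(Add(-3, -97), Add(-8, -319)), Rational(1, 950)), -325) = Add(Mul(Mul(-100, -327), Rational(1, 950)), -325) = Add(Mul(32700, Rational(1, 950)), -325) = Add(Rational(654, 19), -325) = Rational(-5521, 19)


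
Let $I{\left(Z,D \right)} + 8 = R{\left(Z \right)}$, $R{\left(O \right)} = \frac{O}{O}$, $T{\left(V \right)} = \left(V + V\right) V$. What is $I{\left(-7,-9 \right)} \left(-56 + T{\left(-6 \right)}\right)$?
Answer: $-112$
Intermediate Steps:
$T{\left(V \right)} = 2 V^{2}$ ($T{\left(V \right)} = 2 V V = 2 V^{2}$)
$R{\left(O \right)} = 1$
$I{\left(Z,D \right)} = -7$ ($I{\left(Z,D \right)} = -8 + 1 = -7$)
$I{\left(-7,-9 \right)} \left(-56 + T{\left(-6 \right)}\right) = - 7 \left(-56 + 2 \left(-6\right)^{2}\right) = - 7 \left(-56 + 2 \cdot 36\right) = - 7 \left(-56 + 72\right) = \left(-7\right) 16 = -112$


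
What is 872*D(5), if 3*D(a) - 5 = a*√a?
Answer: 4360/3 + 4360*√5/3 ≈ 4703.1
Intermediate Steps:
D(a) = 5/3 + a^(3/2)/3 (D(a) = 5/3 + (a*√a)/3 = 5/3 + a^(3/2)/3)
872*D(5) = 872*(5/3 + 5^(3/2)/3) = 872*(5/3 + (5*√5)/3) = 872*(5/3 + 5*√5/3) = 4360/3 + 4360*√5/3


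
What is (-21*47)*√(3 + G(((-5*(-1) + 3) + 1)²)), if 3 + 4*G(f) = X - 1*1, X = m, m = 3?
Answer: -987*√11/2 ≈ -1636.8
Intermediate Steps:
X = 3
G(f) = -¼ (G(f) = -¾ + (3 - 1*1)/4 = -¾ + (3 - 1)/4 = -¾ + (¼)*2 = -¾ + ½ = -¼)
(-21*47)*√(3 + G(((-5*(-1) + 3) + 1)²)) = (-21*47)*√(3 - ¼) = -987*√11/2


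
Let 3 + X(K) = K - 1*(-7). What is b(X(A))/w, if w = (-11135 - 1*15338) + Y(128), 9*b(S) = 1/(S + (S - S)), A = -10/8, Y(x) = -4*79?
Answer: -4/2652111 ≈ -1.5082e-6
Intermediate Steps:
Y(x) = -316
A = -5/4 (A = -10*1/8 = -5/4 ≈ -1.2500)
X(K) = 4 + K (X(K) = -3 + (K - 1*(-7)) = -3 + (K + 7) = -3 + (7 + K) = 4 + K)
b(S) = 1/(9*S) (b(S) = 1/(9*(S + (S - S))) = 1/(9*(S + 0)) = 1/(9*S))
w = -26789 (w = (-11135 - 1*15338) - 316 = (-11135 - 15338) - 316 = -26473 - 316 = -26789)
b(X(A))/w = (1/(9*(4 - 5/4)))/(-26789) = (1/(9*(11/4)))*(-1/26789) = ((1/9)*(4/11))*(-1/26789) = (4/99)*(-1/26789) = -4/2652111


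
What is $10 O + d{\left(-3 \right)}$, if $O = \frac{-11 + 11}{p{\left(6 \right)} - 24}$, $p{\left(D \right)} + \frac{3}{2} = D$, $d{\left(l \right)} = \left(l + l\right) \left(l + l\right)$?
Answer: $36$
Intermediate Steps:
$d{\left(l \right)} = 4 l^{2}$ ($d{\left(l \right)} = 2 l 2 l = 4 l^{2}$)
$p{\left(D \right)} = - \frac{3}{2} + D$
$O = 0$ ($O = \frac{-11 + 11}{\left(- \frac{3}{2} + 6\right) - 24} = \frac{0}{\frac{9}{2} - 24} = \frac{0}{- \frac{39}{2}} = 0 \left(- \frac{2}{39}\right) = 0$)
$10 O + d{\left(-3 \right)} = 10 \cdot 0 + 4 \left(-3\right)^{2} = 0 + 4 \cdot 9 = 0 + 36 = 36$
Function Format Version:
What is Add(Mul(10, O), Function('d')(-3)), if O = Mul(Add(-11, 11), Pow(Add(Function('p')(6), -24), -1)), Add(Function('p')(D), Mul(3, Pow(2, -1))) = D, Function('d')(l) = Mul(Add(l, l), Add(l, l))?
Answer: 36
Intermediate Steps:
Function('d')(l) = Mul(4, Pow(l, 2)) (Function('d')(l) = Mul(Mul(2, l), Mul(2, l)) = Mul(4, Pow(l, 2)))
Function('p')(D) = Add(Rational(-3, 2), D)
O = 0 (O = Mul(Add(-11, 11), Pow(Add(Add(Rational(-3, 2), 6), -24), -1)) = Mul(0, Pow(Add(Rational(9, 2), -24), -1)) = Mul(0, Pow(Rational(-39, 2), -1)) = Mul(0, Rational(-2, 39)) = 0)
Add(Mul(10, O), Function('d')(-3)) = Add(Mul(10, 0), Mul(4, Pow(-3, 2))) = Add(0, Mul(4, 9)) = Add(0, 36) = 36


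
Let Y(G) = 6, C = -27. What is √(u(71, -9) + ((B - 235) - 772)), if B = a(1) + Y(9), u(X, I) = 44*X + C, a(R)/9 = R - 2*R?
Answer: √2087 ≈ 45.684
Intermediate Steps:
a(R) = -9*R (a(R) = 9*(R - 2*R) = 9*(-R) = -9*R)
u(X, I) = -27 + 44*X (u(X, I) = 44*X - 27 = -27 + 44*X)
B = -3 (B = -9*1 + 6 = -9 + 6 = -3)
√(u(71, -9) + ((B - 235) - 772)) = √((-27 + 44*71) + ((-3 - 235) - 772)) = √((-27 + 3124) + (-238 - 772)) = √(3097 - 1010) = √2087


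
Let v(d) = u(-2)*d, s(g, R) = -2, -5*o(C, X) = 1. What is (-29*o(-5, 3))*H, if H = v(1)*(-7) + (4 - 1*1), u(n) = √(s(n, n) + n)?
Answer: 87/5 - 406*I/5 ≈ 17.4 - 81.2*I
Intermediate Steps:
o(C, X) = -⅕ (o(C, X) = -⅕*1 = -⅕)
u(n) = √(-2 + n)
v(d) = 2*I*d (v(d) = √(-2 - 2)*d = √(-4)*d = (2*I)*d = 2*I*d)
H = 3 - 14*I (H = (2*I*1)*(-7) + (4 - 1*1) = (2*I)*(-7) + (4 - 1) = -14*I + 3 = 3 - 14*I ≈ 3.0 - 14.0*I)
(-29*o(-5, 3))*H = (-29*(-⅕))*(3 - 14*I) = 29*(3 - 14*I)/5 = 87/5 - 406*I/5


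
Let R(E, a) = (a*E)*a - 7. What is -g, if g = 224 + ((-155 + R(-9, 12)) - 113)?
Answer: 1347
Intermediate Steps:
R(E, a) = -7 + E*a² (R(E, a) = (E*a)*a - 7 = E*a² - 7 = -7 + E*a²)
g = -1347 (g = 224 + ((-155 + (-7 - 9*12²)) - 113) = 224 + ((-155 + (-7 - 9*144)) - 113) = 224 + ((-155 + (-7 - 1296)) - 113) = 224 + ((-155 - 1303) - 113) = 224 + (-1458 - 113) = 224 - 1571 = -1347)
-g = -1*(-1347) = 1347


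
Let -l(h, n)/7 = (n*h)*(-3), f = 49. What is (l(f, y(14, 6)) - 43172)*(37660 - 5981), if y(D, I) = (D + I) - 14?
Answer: -1172059642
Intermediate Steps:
y(D, I) = -14 + D + I
l(h, n) = 21*h*n (l(h, n) = -7*n*h*(-3) = -7*h*n*(-3) = -(-21)*h*n = 21*h*n)
(l(f, y(14, 6)) - 43172)*(37660 - 5981) = (21*49*(-14 + 14 + 6) - 43172)*(37660 - 5981) = (21*49*6 - 43172)*31679 = (6174 - 43172)*31679 = -36998*31679 = -1172059642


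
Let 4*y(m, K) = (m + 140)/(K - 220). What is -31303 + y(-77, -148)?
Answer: -46078079/1472 ≈ -31303.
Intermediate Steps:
y(m, K) = (140 + m)/(4*(-220 + K)) (y(m, K) = ((m + 140)/(K - 220))/4 = ((140 + m)/(-220 + K))/4 = (140 + m)/(4*(-220 + K)))
-31303 + y(-77, -148) = -31303 + (140 - 77)/(4*(-220 - 148)) = -31303 + (1/4)*63/(-368) = -31303 + (1/4)*(-1/368)*63 = -31303 - 63/1472 = -46078079/1472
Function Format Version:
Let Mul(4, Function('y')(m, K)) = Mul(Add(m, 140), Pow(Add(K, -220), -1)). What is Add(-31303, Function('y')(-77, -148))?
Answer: Rational(-46078079, 1472) ≈ -31303.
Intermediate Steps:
Function('y')(m, K) = Mul(Rational(1, 4), Pow(Add(-220, K), -1), Add(140, m)) (Function('y')(m, K) = Mul(Rational(1, 4), Mul(Add(m, 140), Pow(Add(K, -220), -1))) = Mul(Rational(1, 4), Mul(Add(140, m), Pow(Add(-220, K), -1))) = Mul(Rational(1, 4), Mul(Pow(Add(-220, K), -1), Add(140, m))) = Mul(Rational(1, 4), Pow(Add(-220, K), -1), Add(140, m)))
Add(-31303, Function('y')(-77, -148)) = Add(-31303, Mul(Rational(1, 4), Pow(Add(-220, -148), -1), Add(140, -77))) = Add(-31303, Mul(Rational(1, 4), Pow(-368, -1), 63)) = Add(-31303, Mul(Rational(1, 4), Rational(-1, 368), 63)) = Add(-31303, Rational(-63, 1472)) = Rational(-46078079, 1472)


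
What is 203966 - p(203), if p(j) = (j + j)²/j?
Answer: 203154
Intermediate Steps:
p(j) = 4*j (p(j) = (2*j)²/j = (4*j²)/j = 4*j)
203966 - p(203) = 203966 - 4*203 = 203966 - 1*812 = 203966 - 812 = 203154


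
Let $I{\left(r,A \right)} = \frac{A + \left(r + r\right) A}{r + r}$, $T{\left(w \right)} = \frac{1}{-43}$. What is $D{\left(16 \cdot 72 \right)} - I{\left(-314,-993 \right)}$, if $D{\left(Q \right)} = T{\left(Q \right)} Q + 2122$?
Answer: $\frac{83351305}{27004} \approx 3086.6$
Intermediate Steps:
$T{\left(w \right)} = - \frac{1}{43}$
$D{\left(Q \right)} = 2122 - \frac{Q}{43}$ ($D{\left(Q \right)} = - \frac{Q}{43} + 2122 = 2122 - \frac{Q}{43}$)
$I{\left(r,A \right)} = \frac{A + 2 A r}{2 r}$ ($I{\left(r,A \right)} = \frac{A + 2 r A}{2 r} = \left(A + 2 A r\right) \frac{1}{2 r} = \frac{A + 2 A r}{2 r}$)
$D{\left(16 \cdot 72 \right)} - I{\left(-314,-993 \right)} = \left(2122 - \frac{16 \cdot 72}{43}\right) - \left(-993 + \frac{1}{2} \left(-993\right) \frac{1}{-314}\right) = \left(2122 - \frac{1152}{43}\right) - \left(-993 + \frac{1}{2} \left(-993\right) \left(- \frac{1}{314}\right)\right) = \left(2122 - \frac{1152}{43}\right) - \left(-993 + \frac{993}{628}\right) = \frac{90094}{43} - - \frac{622611}{628} = \frac{90094}{43} + \frac{622611}{628} = \frac{83351305}{27004}$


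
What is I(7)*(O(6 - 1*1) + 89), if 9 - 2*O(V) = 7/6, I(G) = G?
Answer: 7805/12 ≈ 650.42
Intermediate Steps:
O(V) = 47/12 (O(V) = 9/2 - 7/(2*6) = 9/2 - 1/2*7/6 = 9/2 - 7/12 = 47/12)
I(7)*(O(6 - 1*1) + 89) = 7*(47/12 + 89) = 7*(1115/12) = 7805/12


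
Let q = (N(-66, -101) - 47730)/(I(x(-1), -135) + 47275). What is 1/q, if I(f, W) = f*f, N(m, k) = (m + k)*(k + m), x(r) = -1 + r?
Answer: -47279/19841 ≈ -2.3829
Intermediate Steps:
N(m, k) = (k + m)**2 (N(m, k) = (k + m)*(k + m) = (k + m)**2)
I(f, W) = f**2
q = -19841/47279 (q = ((-101 - 66)**2 - 47730)/((-1 - 1)**2 + 47275) = ((-167)**2 - 47730)/((-2)**2 + 47275) = (27889 - 47730)/(4 + 47275) = -19841/47279 ≈ -0.41966)
1/q = 1/(-19841/47279) = -47279/19841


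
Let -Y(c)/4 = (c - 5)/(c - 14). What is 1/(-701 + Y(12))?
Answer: -1/687 ≈ -0.0014556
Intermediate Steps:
Y(c) = -4*(-5 + c)/(-14 + c) (Y(c) = -4*(c - 5)/(c - 14) = -4*(-5 + c)/(-14 + c))
1/(-701 + Y(12)) = 1/(-701 + 4*(5 - 1*12)/(-14 + 12)) = 1/(-701 + 4*(5 - 12)/(-2)) = 1/(-701 + 4*(-1/2)*(-7)) = 1/(-701 + 14) = 1/(-687) = -1/687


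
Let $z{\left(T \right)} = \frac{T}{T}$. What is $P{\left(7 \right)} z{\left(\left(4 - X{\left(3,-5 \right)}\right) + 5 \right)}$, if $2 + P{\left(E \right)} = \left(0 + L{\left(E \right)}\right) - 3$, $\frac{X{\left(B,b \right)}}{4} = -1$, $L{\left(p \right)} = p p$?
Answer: $44$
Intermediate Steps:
$L{\left(p \right)} = p^{2}$
$X{\left(B,b \right)} = -4$ ($X{\left(B,b \right)} = 4 \left(-1\right) = -4$)
$P{\left(E \right)} = -5 + E^{2}$ ($P{\left(E \right)} = -2 + \left(\left(0 + E^{2}\right) - 3\right) = -2 + \left(E^{2} - 3\right) = -2 + \left(-3 + E^{2}\right) = -5 + E^{2}$)
$z{\left(T \right)} = 1$
$P{\left(7 \right)} z{\left(\left(4 - X{\left(3,-5 \right)}\right) + 5 \right)} = \left(-5 + 7^{2}\right) 1 = \left(-5 + 49\right) 1 = 44 \cdot 1 = 44$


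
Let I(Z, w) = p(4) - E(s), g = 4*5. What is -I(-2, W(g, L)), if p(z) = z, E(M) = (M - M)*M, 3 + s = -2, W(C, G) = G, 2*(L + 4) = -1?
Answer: -4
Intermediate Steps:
L = -9/2 (L = -4 + (½)*(-1) = -4 - ½ = -9/2 ≈ -4.5000)
g = 20
s = -5 (s = -3 - 2 = -5)
E(M) = 0 (E(M) = 0*M = 0)
I(Z, w) = 4 (I(Z, w) = 4 - 1*0 = 4 + 0 = 4)
-I(-2, W(g, L)) = -1*4 = -4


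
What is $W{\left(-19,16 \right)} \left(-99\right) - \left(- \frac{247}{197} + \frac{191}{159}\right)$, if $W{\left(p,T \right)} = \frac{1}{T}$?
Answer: $- \frac{3074641}{501168} \approx -6.1349$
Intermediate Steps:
$W{\left(-19,16 \right)} \left(-99\right) - \left(- \frac{247}{197} + \frac{191}{159}\right) = \frac{1}{16} \left(-99\right) - \left(- \frac{247}{197} + \frac{191}{159}\right) = \frac{1}{16} \left(-99\right) - - \frac{1646}{31323} = - \frac{99}{16} + \left(\frac{247}{197} - \frac{191}{159}\right) = - \frac{99}{16} + \frac{1646}{31323} = - \frac{3074641}{501168}$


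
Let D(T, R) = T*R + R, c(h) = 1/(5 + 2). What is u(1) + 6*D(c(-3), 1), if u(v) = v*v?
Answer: 55/7 ≈ 7.8571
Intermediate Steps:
u(v) = v²
c(h) = ⅐ (c(h) = 1/7 = ⅐)
D(T, R) = R + R*T (D(T, R) = R*T + R = R + R*T)
u(1) + 6*D(c(-3), 1) = 1² + 6*(1*(1 + ⅐)) = 1 + 6*(1*(8/7)) = 1 + 6*(8/7) = 1 + 48/7 = 55/7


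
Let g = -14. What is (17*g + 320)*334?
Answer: 27388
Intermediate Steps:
(17*g + 320)*334 = (17*(-14) + 320)*334 = (-238 + 320)*334 = 82*334 = 27388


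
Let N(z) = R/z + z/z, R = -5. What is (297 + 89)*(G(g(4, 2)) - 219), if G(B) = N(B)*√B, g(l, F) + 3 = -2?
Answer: -84534 + 772*I*√5 ≈ -84534.0 + 1726.2*I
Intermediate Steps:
g(l, F) = -5 (g(l, F) = -3 - 2 = -5)
N(z) = 1 - 5/z (N(z) = -5/z + z/z = -5/z + 1 = 1 - 5/z)
G(B) = (-5 + B)/√B (G(B) = ((-5 + B)/B)*√B = (-5 + B)/√B)
(297 + 89)*(G(g(4, 2)) - 219) = (297 + 89)*((-5 - 5)/√(-5) - 219) = 386*(-I*√5/5*(-10) - 219) = 386*(2*I*√5 - 219) = 386*(-219 + 2*I*√5) = -84534 + 772*I*√5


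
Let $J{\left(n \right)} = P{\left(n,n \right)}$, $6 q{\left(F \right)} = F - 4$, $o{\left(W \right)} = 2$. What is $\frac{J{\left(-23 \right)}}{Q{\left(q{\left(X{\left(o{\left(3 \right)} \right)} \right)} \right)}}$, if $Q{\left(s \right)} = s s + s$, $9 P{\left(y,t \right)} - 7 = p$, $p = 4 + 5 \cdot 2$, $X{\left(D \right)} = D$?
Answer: $- \frac{21}{2} \approx -10.5$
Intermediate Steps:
$q{\left(F \right)} = - \frac{2}{3} + \frac{F}{6}$ ($q{\left(F \right)} = \frac{F - 4}{6} = \frac{-4 + F}{6} = - \frac{2}{3} + \frac{F}{6}$)
$p = 14$ ($p = 4 + 10 = 14$)
$P{\left(y,t \right)} = \frac{7}{3}$ ($P{\left(y,t \right)} = \frac{7}{9} + \frac{1}{9} \cdot 14 = \frac{7}{9} + \frac{14}{9} = \frac{7}{3}$)
$Q{\left(s \right)} = s + s^{2}$ ($Q{\left(s \right)} = s^{2} + s = s + s^{2}$)
$J{\left(n \right)} = \frac{7}{3}$
$\frac{J{\left(-23 \right)}}{Q{\left(q{\left(X{\left(o{\left(3 \right)} \right)} \right)} \right)}} = \frac{7}{3 \left(- \frac{2}{3} + \frac{1}{6} \cdot 2\right) \left(1 + \left(- \frac{2}{3} + \frac{1}{6} \cdot 2\right)\right)} = \frac{7}{3 \left(- \frac{2}{3} + \frac{1}{3}\right) \left(1 + \left(- \frac{2}{3} + \frac{1}{3}\right)\right)} = \frac{7}{3 \left(- \frac{1 - \frac{1}{3}}{3}\right)} = \frac{7}{3 \left(\left(- \frac{1}{3}\right) \frac{2}{3}\right)} = \frac{7}{3 \left(- \frac{2}{9}\right)} = \frac{7}{3} \left(- \frac{9}{2}\right) = - \frac{21}{2}$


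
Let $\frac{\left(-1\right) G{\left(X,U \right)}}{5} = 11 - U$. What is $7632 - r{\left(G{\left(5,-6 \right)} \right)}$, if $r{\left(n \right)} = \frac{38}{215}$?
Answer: $\frac{1640842}{215} \approx 7631.8$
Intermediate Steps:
$G{\left(X,U \right)} = -55 + 5 U$ ($G{\left(X,U \right)} = - 5 \left(11 - U\right) = -55 + 5 U$)
$r{\left(n \right)} = \frac{38}{215}$ ($r{\left(n \right)} = 38 \cdot \frac{1}{215} = \frac{38}{215}$)
$7632 - r{\left(G{\left(5,-6 \right)} \right)} = 7632 - \frac{38}{215} = \frac{1640842}{215}$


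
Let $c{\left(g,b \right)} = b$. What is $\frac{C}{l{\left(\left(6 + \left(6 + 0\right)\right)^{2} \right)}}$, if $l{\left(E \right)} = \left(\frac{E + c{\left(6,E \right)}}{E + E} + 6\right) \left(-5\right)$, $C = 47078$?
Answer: $- \frac{47078}{35} \approx -1345.1$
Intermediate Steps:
$l{\left(E \right)} = -35$ ($l{\left(E \right)} = \left(\frac{E + E}{E + E} + 6\right) \left(-5\right) = \left(\frac{2 E}{2 E} + 6\right) \left(-5\right) = \left(2 E \frac{1}{2 E} + 6\right) \left(-5\right) = \left(1 + 6\right) \left(-5\right) = 7 \left(-5\right) = -35$)
$\frac{C}{l{\left(\left(6 + \left(6 + 0\right)\right)^{2} \right)}} = \frac{47078}{-35} = 47078 \left(- \frac{1}{35}\right) = - \frac{47078}{35}$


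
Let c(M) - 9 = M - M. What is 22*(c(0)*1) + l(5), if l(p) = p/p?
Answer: 199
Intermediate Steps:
c(M) = 9 (c(M) = 9 + (M - M) = 9 + 0 = 9)
l(p) = 1
22*(c(0)*1) + l(5) = 22*(9*1) + 1 = 22*9 + 1 = 198 + 1 = 199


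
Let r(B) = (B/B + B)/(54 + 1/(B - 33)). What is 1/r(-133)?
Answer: -8963/21912 ≈ -0.40905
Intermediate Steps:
r(B) = (1 + B)/(54 + 1/(-33 + B))
1/r(-133) = 1/((-33 + (-133)**2 - 32*(-133))/(-1781 + 54*(-133))) = 1/((-33 + 17689 + 4256)/(-1781 - 7182)) = 1/(21912/(-8963)) = 1/(-1/8963*21912) = 1/(-21912/8963) = -8963/21912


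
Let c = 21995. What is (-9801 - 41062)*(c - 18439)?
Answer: -180868828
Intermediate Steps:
(-9801 - 41062)*(c - 18439) = (-9801 - 41062)*(21995 - 18439) = -50863*3556 = -180868828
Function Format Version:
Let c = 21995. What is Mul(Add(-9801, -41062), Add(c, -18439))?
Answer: -180868828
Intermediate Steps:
Mul(Add(-9801, -41062), Add(c, -18439)) = Mul(Add(-9801, -41062), Add(21995, -18439)) = Mul(-50863, 3556) = -180868828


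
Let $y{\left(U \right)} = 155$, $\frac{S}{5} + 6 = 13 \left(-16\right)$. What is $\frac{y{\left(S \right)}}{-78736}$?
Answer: $- \frac{155}{78736} \approx -0.0019686$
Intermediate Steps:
$S = -1070$ ($S = -30 + 5 \cdot 13 \left(-16\right) = -30 + 5 \left(-208\right) = -30 - 1040 = -1070$)
$\frac{y{\left(S \right)}}{-78736} = \frac{155}{-78736} = 155 \left(- \frac{1}{78736}\right) = - \frac{155}{78736}$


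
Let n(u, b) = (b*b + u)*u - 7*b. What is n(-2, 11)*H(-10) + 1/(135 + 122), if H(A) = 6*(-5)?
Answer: 2428651/257 ≈ 9450.0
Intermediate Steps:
n(u, b) = -7*b + u*(u + b²) (n(u, b) = (b² + u)*u - 7*b = (u + b²)*u - 7*b = u*(u + b²) - 7*b = -7*b + u*(u + b²))
H(A) = -30
n(-2, 11)*H(-10) + 1/(135 + 122) = ((-2)² - 7*11 - 2*11²)*(-30) + 1/(135 + 122) = (4 - 77 - 2*121)*(-30) + 1/257 = (4 - 77 - 242)*(-30) + 1/257 = -315*(-30) + 1/257 = 9450 + 1/257 = 2428651/257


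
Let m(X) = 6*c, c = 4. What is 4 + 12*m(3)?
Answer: 292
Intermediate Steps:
m(X) = 24 (m(X) = 6*4 = 24)
4 + 12*m(3) = 4 + 12*24 = 4 + 288 = 292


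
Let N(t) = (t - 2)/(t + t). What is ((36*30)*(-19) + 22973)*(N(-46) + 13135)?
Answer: 741093001/23 ≈ 3.2221e+7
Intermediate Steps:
N(t) = (-2 + t)/(2*t) (N(t) = (-2 + t)/((2*t)) = (-2 + t)*(1/(2*t)) = (-2 + t)/(2*t))
((36*30)*(-19) + 22973)*(N(-46) + 13135) = ((36*30)*(-19) + 22973)*((½)*(-2 - 46)/(-46) + 13135) = (1080*(-19) + 22973)*((½)*(-1/46)*(-48) + 13135) = (-20520 + 22973)*(12/23 + 13135) = 2453*(302117/23) = 741093001/23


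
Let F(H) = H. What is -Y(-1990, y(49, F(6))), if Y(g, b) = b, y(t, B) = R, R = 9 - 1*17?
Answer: 8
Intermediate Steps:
R = -8 (R = 9 - 17 = -8)
y(t, B) = -8
-Y(-1990, y(49, F(6))) = -1*(-8) = 8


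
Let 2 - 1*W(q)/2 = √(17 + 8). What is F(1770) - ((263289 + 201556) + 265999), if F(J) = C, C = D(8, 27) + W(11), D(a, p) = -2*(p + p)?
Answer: -730958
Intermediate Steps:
D(a, p) = -4*p
W(q) = -6 (W(q) = 4 - 2*√(17 + 8) = 4 - 2*√25 = 4 - 2*5 = 4 - 10 = -6)
C = -114 (C = -4*27 - 6 = -108 - 6 = -114)
F(J) = -114
F(1770) - ((263289 + 201556) + 265999) = -114 - ((263289 + 201556) + 265999) = -114 - (464845 + 265999) = -114 - 1*730844 = -114 - 730844 = -730958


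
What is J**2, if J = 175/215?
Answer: 1225/1849 ≈ 0.66252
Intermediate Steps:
J = 35/43 (J = 175*(1/215) = 35/43 ≈ 0.81395)
J**2 = (35/43)**2 = 1225/1849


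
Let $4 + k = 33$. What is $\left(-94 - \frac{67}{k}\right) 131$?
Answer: $- \frac{365883}{29} \approx -12617.0$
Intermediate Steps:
$k = 29$ ($k = -4 + 33 = 29$)
$\left(-94 - \frac{67}{k}\right) 131 = \left(-94 - \frac{67}{29}\right) 131 = \left(- \frac{2793}{29}\right) 131 = - \frac{365883}{29}$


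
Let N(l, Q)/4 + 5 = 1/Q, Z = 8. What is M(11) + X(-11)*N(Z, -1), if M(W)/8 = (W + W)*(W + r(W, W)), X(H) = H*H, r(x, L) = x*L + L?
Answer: 22264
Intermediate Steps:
N(l, Q) = -20 + 4/Q
r(x, L) = L + L*x (r(x, L) = L*x + L = L + L*x)
X(H) = H²
M(W) = 16*W*(W + W*(1 + W)) (M(W) = 8*((W + W)*(W + W*(1 + W))) = 8*((2*W)*(W + W*(1 + W))) = 8*(2*W*(W + W*(1 + W))) = 16*W*(W + W*(1 + W)))
M(11) + X(-11)*N(Z, -1) = 16*11²*(2 + 11) + (-11)²*(-20 + 4/(-1)) = 16*121*13 + 121*(-20 + 4*(-1)) = 25168 + 121*(-20 - 4) = 25168 + 121*(-24) = 25168 - 2904 = 22264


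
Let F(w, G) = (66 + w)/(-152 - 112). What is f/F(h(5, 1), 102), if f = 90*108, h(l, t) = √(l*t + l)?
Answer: -84680640/2173 + 1283040*√10/2173 ≈ -37102.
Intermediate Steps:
h(l, t) = √(l + l*t)
F(w, G) = -¼ - w/264 (F(w, G) = (66 + w)/(-264) = (66 + w)*(-1/264) = -¼ - w/264)
f = 9720
f/F(h(5, 1), 102) = 9720/(-¼ - √5*√(1 + 1)/264) = 9720/(-¼ - √10/264)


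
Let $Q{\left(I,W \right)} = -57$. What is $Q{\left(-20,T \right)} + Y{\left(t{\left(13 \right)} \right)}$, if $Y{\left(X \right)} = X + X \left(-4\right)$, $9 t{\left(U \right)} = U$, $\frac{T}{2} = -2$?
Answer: $- \frac{184}{3} \approx -61.333$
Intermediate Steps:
$T = -4$ ($T = 2 \left(-2\right) = -4$)
$t{\left(U \right)} = \frac{U}{9}$
$Y{\left(X \right)} = - 3 X$ ($Y{\left(X \right)} = X - 4 X = - 3 X$)
$Q{\left(-20,T \right)} + Y{\left(t{\left(13 \right)} \right)} = -57 - 3 \cdot \frac{1}{9} \cdot 13 = -57 - \frac{13}{3} = - \frac{184}{3}$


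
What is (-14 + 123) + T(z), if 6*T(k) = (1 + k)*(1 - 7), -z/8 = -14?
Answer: -4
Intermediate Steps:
z = 112 (z = -8*(-14) = 112)
T(k) = -1 - k (T(k) = ((1 + k)*(1 - 7))/6 = ((1 + k)*(-6))/6 = (-6 - 6*k)/6 = -1 - k)
(-14 + 123) + T(z) = (-14 + 123) + (-1 - 1*112) = 109 + (-1 - 112) = 109 - 113 = -4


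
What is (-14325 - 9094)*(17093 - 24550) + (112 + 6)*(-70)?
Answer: 174627223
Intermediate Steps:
(-14325 - 9094)*(17093 - 24550) + (112 + 6)*(-70) = -23419*(-7457) + 118*(-70) = 174635483 - 8260 = 174627223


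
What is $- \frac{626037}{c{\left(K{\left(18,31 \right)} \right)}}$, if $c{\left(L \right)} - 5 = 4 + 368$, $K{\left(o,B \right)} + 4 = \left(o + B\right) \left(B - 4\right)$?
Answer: $- \frac{626037}{377} \approx -1660.6$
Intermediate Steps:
$K{\left(o,B \right)} = -4 + \left(-4 + B\right) \left(B + o\right)$ ($K{\left(o,B \right)} = -4 + \left(o + B\right) \left(B - 4\right) = -4 + \left(B + o\right) \left(-4 + B\right) = -4 + \left(-4 + B\right) \left(B + o\right)$)
$c{\left(L \right)} = 377$ ($c{\left(L \right)} = 5 + \left(4 + 368\right) = 5 + 372 = 377$)
$- \frac{626037}{c{\left(K{\left(18,31 \right)} \right)}} = - \frac{626037}{377}$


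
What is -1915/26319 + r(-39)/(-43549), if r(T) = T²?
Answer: -123427534/1146166131 ≈ -0.10769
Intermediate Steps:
-1915/26319 + r(-39)/(-43549) = -1915/26319 + (-39)²/(-43549) = -1915*1/26319 + 1521*(-1/43549) = -1915/26319 - 1521/43549 = -123427534/1146166131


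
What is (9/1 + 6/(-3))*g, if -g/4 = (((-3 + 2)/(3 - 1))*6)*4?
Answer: 336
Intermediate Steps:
g = 48 (g = -4*((-3 + 2)/(3 - 1))*6*4 = -4*-1/2*6*4 = -4*-1*1/2*6*4 = -4*(-1/2*6)*4 = -(-12)*4 = -4*(-12) = 48)
(9/1 + 6/(-3))*g = (9/1 + 6/(-3))*48 = (9*1 + 6*(-1/3))*48 = (9 - 2)*48 = 7*48 = 336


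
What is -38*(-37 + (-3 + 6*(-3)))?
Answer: 2204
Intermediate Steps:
-38*(-37 + (-3 + 6*(-3))) = -38*(-37 + (-3 - 18)) = -38*(-37 - 21) = -38*(-58) = 2204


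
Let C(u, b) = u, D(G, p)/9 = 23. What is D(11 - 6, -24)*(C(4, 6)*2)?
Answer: 1656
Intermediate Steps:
D(G, p) = 207 (D(G, p) = 9*23 = 207)
D(11 - 6, -24)*(C(4, 6)*2) = 207*(4*2) = 207*8 = 1656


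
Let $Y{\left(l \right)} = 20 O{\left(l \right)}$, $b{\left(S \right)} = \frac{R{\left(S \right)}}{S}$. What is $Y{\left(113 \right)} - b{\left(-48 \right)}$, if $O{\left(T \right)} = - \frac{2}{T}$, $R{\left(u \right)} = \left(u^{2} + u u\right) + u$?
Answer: $\frac{10695}{113} \approx 94.646$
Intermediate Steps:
$R{\left(u \right)} = u + 2 u^{2}$ ($R{\left(u \right)} = \left(u^{2} + u^{2}\right) + u = 2 u^{2} + u = u + 2 u^{2}$)
$b{\left(S \right)} = 1 + 2 S$ ($b{\left(S \right)} = \frac{S \left(1 + 2 S\right)}{S} = 1 + 2 S$)
$Y{\left(l \right)} = - \frac{40}{l}$ ($Y{\left(l \right)} = 20 \left(- \frac{2}{l}\right) = - \frac{40}{l}$)
$Y{\left(113 \right)} - b{\left(-48 \right)} = - \frac{40}{113} - \left(1 + 2 \left(-48\right)\right) = \left(-40\right) \frac{1}{113} - \left(1 - 96\right) = - \frac{40}{113} - -95 = - \frac{40}{113} + 95 = \frac{10695}{113}$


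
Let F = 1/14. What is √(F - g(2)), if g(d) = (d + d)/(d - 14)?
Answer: √714/42 ≈ 0.63621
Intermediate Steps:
g(d) = 2*d/(-14 + d) (g(d) = (2*d)/(-14 + d) = 2*d/(-14 + d))
F = 1/14 ≈ 0.071429
√(F - g(2)) = √(1/14 - 2*2/(-14 + 2)) = √(1/14 - 2*2/(-12)) = √(1/14 - 2*2*(-1)/12) = √(1/14 - 1*(-⅓)) = √(1/14 + ⅓) = √(17/42) = √714/42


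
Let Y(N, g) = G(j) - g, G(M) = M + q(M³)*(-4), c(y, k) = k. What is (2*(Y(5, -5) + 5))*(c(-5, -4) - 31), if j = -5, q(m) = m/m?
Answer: -70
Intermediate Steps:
q(m) = 1
G(M) = -4 + M (G(M) = M + 1*(-4) = M - 4 = -4 + M)
Y(N, g) = -9 - g (Y(N, g) = (-4 - 5) - g = -9 - g)
(2*(Y(5, -5) + 5))*(c(-5, -4) - 31) = (2*((-9 - 1*(-5)) + 5))*(-4 - 31) = (2*((-9 + 5) + 5))*(-35) = (2*(-4 + 5))*(-35) = (2*1)*(-35) = 2*(-35) = -70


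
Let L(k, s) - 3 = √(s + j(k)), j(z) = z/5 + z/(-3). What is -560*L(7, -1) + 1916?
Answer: 236 - 112*I*√435/3 ≈ 236.0 - 778.65*I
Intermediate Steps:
j(z) = -2*z/15 (j(z) = z*(⅕) + z*(-⅓) = z/5 - z/3 = -2*z/15)
L(k, s) = 3 + √(s - 2*k/15)
-560*L(7, -1) + 1916 = -560*(3 + √(-30*7 + 225*(-1))/15) + 1916 = -560*(3 + √(-210 - 225)/15) + 1916 = -560*(3 + √(-435)/15) + 1916 = -560*(3 + (I*√435)/15) + 1916 = -560*(3 + I*√435/15) + 1916 = (-1680 - 112*I*√435/3) + 1916 = 236 - 112*I*√435/3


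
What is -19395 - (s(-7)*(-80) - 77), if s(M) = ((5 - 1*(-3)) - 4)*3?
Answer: -18358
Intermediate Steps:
s(M) = 12 (s(M) = ((5 + 3) - 4)*3 = (8 - 4)*3 = 4*3 = 12)
-19395 - (s(-7)*(-80) - 77) = -19395 - (12*(-80) - 77) = -19395 - (-960 - 77) = -19395 - 1*(-1037) = -19395 + 1037 = -18358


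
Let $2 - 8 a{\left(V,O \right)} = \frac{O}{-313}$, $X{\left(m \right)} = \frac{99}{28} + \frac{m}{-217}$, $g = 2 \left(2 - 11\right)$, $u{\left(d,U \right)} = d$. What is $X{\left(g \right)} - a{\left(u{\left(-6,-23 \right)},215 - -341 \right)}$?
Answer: $\frac{427443}{135842} \approx 3.1466$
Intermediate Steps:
$g = -18$ ($g = 2 \left(-9\right) = -18$)
$X{\left(m \right)} = \frac{99}{28} - \frac{m}{217}$ ($X{\left(m \right)} = 99 \cdot \frac{1}{28} + m \left(- \frac{1}{217}\right) = \frac{99}{28} - \frac{m}{217}$)
$a{\left(V,O \right)} = \frac{1}{4} + \frac{O}{2504}$ ($a{\left(V,O \right)} = \frac{1}{4} - \frac{O \frac{1}{-313}}{8} = \frac{1}{4} - \frac{O \left(- \frac{1}{313}\right)}{8} = \frac{1}{4} - \frac{\left(- \frac{1}{313}\right) O}{8} = \frac{1}{4} + \frac{O}{2504}$)
$X{\left(g \right)} - a{\left(u{\left(-6,-23 \right)},215 - -341 \right)} = \left(\frac{99}{28} - - \frac{18}{217}\right) - \left(\frac{1}{4} + \frac{215 - -341}{2504}\right) = \left(\frac{99}{28} + \frac{18}{217}\right) - \left(\frac{1}{4} + \frac{215 + 341}{2504}\right) = \frac{3141}{868} - \left(\frac{1}{4} + \frac{1}{2504} \cdot 556\right) = \frac{3141}{868} - \left(\frac{1}{4} + \frac{139}{626}\right) = \frac{3141}{868} - \frac{591}{1252} = \frac{427443}{135842}$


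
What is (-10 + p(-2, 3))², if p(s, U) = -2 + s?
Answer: 196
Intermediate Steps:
(-10 + p(-2, 3))² = (-10 + (-2 - 2))² = (-10 - 4)² = (-14)² = 196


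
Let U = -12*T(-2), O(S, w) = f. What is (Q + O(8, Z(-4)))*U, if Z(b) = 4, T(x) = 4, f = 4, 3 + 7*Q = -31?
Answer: 288/7 ≈ 41.143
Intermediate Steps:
Q = -34/7 (Q = -3/7 + (⅐)*(-31) = -3/7 - 31/7 = -34/7 ≈ -4.8571)
O(S, w) = 4
U = -48 (U = -12*4 = -48)
(Q + O(8, Z(-4)))*U = (-34/7 + 4)*(-48) = -6/7*(-48) = 288/7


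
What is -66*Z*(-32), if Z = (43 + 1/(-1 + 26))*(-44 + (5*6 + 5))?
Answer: -20452608/25 ≈ -8.1810e+5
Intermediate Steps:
Z = -9684/25 (Z = (43 + 1/25)*(-44 + (30 + 5)) = (43 + 1/25)*(-44 + 35) = (1076/25)*(-9) = -9684/25 ≈ -387.36)
-66*Z*(-32) = -66*(-9684/25)*(-32) = (639144/25)*(-32) = -20452608/25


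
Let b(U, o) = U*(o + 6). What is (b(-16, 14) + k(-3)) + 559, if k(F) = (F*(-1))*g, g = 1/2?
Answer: 481/2 ≈ 240.50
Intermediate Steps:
g = ½ ≈ 0.50000
b(U, o) = U*(6 + o)
k(F) = -F/2 (k(F) = (F*(-1))*(½) = -F*(½) = -F/2)
(b(-16, 14) + k(-3)) + 559 = (-16*(6 + 14) - ½*(-3)) + 559 = (-16*20 + 3/2) + 559 = (-320 + 3/2) + 559 = -637/2 + 559 = 481/2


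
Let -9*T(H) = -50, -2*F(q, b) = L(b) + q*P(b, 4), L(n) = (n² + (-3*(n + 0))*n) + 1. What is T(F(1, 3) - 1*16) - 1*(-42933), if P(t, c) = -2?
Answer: 386447/9 ≈ 42939.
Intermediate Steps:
L(n) = 1 - 2*n² (L(n) = (n² + (-3*n)*n) + 1 = (n² - 3*n²) + 1 = -2*n² + 1 = 1 - 2*n²)
F(q, b) = -½ + q + b² (F(q, b) = -((1 - 2*b²) + q*(-2))/2 = -((1 - 2*b²) - 2*q)/2 = -(1 - 2*q - 2*b²)/2 = -½ + q + b²)
T(H) = 50/9 (T(H) = -⅑*(-50) = 50/9)
T(F(1, 3) - 1*16) - 1*(-42933) = 50/9 - 1*(-42933) = 50/9 + 42933 = 386447/9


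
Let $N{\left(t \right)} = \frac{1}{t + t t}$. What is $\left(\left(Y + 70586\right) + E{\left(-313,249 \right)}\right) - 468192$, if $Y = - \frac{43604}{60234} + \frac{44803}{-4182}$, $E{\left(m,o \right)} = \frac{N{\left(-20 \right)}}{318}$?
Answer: $- \frac{336201286303439837}{845539593720} \approx -3.9762 \cdot 10^{5}$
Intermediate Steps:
$N{\left(t \right)} = \frac{1}{t + t^{2}}$
$E{\left(m,o \right)} = \frac{1}{120840}$ ($E{\left(m,o \right)} = \frac{\frac{1}{-20} \frac{1}{1 - 20}}{318} = - \frac{1}{20 \left(-19\right)} \frac{1}{318} = \left(- \frac{1}{20}\right) \left(- \frac{1}{19}\right) \frac{1}{318} = \frac{1}{380} \cdot \frac{1}{318} = \frac{1}{120840}$)
$Y = - \frac{160056435}{13994366}$ ($Y = \left(-43604\right) \frac{1}{60234} + 44803 \left(- \frac{1}{4182}\right) = - \frac{21802}{30117} - \frac{44803}{4182} = - \frac{160056435}{13994366} \approx -11.437$)
$\left(\left(Y + 70586\right) + E{\left(-313,249 \right)}\right) - 468192 = \left(\left(- \frac{160056435}{13994366} + 70586\right) + \frac{1}{120840}\right) - 468192 = \left(\frac{987646262041}{13994366} + \frac{1}{120840}\right) - 468192 = \frac{59673587159514403}{845539593720} - 468192 = - \frac{336201286303439837}{845539593720}$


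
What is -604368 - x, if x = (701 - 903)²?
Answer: -645172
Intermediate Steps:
x = 40804 (x = (-202)² = 40804)
-604368 - x = -604368 - 1*40804 = -604368 - 40804 = -645172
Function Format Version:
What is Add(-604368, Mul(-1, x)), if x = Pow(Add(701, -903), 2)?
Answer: -645172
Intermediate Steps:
x = 40804 (x = Pow(-202, 2) = 40804)
Add(-604368, Mul(-1, x)) = Add(-604368, Mul(-1, 40804)) = Add(-604368, -40804) = -645172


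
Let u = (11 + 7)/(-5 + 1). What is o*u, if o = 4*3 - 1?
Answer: -99/2 ≈ -49.500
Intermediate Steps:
o = 11 (o = 12 - 1 = 11)
u = -9/2 (u = 18/(-4) = 18*(-1/4) = -9/2 ≈ -4.5000)
o*u = 11*(-9/2) = -99/2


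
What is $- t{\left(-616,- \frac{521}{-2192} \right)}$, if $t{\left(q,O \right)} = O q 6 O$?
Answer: $\frac{62702871}{300304} \approx 208.8$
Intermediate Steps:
$t{\left(q,O \right)} = 6 q O^{2}$ ($t{\left(q,O \right)} = 6 O q O = 6 q O^{2}$)
$- t{\left(-616,- \frac{521}{-2192} \right)} = - 6 \left(-616\right) \left(- \frac{521}{-2192}\right)^{2} = - 6 \left(-616\right) \left(\left(-521\right) \left(- \frac{1}{2192}\right)\right)^{2} = - 6 \left(-616\right) \left(\frac{521}{2192}\right)^{2} = - \frac{6 \left(-616\right) 271441}{4804864} = \left(-1\right) \left(- \frac{62702871}{300304}\right) = \frac{62702871}{300304}$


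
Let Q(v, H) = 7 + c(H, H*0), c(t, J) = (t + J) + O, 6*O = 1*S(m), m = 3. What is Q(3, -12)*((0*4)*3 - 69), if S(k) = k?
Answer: 621/2 ≈ 310.50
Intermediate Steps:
O = 1/2 (O = (1*3)/6 = (1/6)*3 = 1/2 ≈ 0.50000)
c(t, J) = 1/2 + J + t (c(t, J) = (t + J) + 1/2 = (J + t) + 1/2 = 1/2 + J + t)
Q(v, H) = 15/2 + H (Q(v, H) = 7 + (1/2 + H*0 + H) = 7 + (1/2 + 0 + H) = 7 + (1/2 + H) = 15/2 + H)
Q(3, -12)*((0*4)*3 - 69) = (15/2 - 12)*((0*4)*3 - 69) = -9*(0*3 - 69)/2 = -9*(0 - 69)/2 = -9/2*(-69) = 621/2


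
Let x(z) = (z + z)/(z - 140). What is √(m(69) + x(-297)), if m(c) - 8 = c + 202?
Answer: 3*√5948881/437 ≈ 16.744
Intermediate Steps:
x(z) = 2*z/(-140 + z) (x(z) = (2*z)/(-140 + z) = 2*z/(-140 + z))
m(c) = 210 + c (m(c) = 8 + (c + 202) = 8 + (202 + c) = 210 + c)
√(m(69) + x(-297)) = √((210 + 69) + 2*(-297)/(-140 - 297)) = √(279 + 2*(-297)/(-437)) = √(279 + 2*(-297)*(-1/437)) = √(279 + 594/437) = √(122517/437) = 3*√5948881/437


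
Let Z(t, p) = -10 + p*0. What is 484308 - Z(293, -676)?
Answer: 484318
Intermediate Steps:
Z(t, p) = -10 (Z(t, p) = -10 + 0 = -10)
484308 - Z(293, -676) = 484308 - 1*(-10) = 484308 + 10 = 484318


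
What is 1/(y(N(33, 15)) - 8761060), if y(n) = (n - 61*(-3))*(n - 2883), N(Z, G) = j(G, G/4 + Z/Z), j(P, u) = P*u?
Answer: -16/151615159 ≈ -1.0553e-7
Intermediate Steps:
N(Z, G) = G*(1 + G/4) (N(Z, G) = G*(G/4 + Z/Z) = G*(G*(¼) + 1) = G*(G/4 + 1) = G*(1 + G/4))
y(n) = (-2883 + n)*(183 + n) (y(n) = (n + 183)*(-2883 + n) = (183 + n)*(-2883 + n) = (-2883 + n)*(183 + n))
1/(y(N(33, 15)) - 8761060) = 1/((-527589 + ((¼)*15*(4 + 15))² - 675*15*(4 + 15)) - 8761060) = 1/((-527589 + ((¼)*15*19)² - 675*15*19) - 8761060) = 1/((-527589 + (285/4)² - 2700*285/4) - 8761060) = 1/((-527589 + 81225/16 - 192375) - 8761060) = 1/(-11438199/16 - 8761060) = 1/(-151615159/16) = -16/151615159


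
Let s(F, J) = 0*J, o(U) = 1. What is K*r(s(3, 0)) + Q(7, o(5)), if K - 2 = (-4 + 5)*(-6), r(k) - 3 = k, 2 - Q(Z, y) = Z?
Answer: -17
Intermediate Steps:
Q(Z, y) = 2 - Z
s(F, J) = 0
r(k) = 3 + k
K = -4 (K = 2 + (-4 + 5)*(-6) = 2 + 1*(-6) = 2 - 6 = -4)
K*r(s(3, 0)) + Q(7, o(5)) = -4*(3 + 0) + (2 - 1*7) = -4*3 + (2 - 7) = -12 - 5 = -17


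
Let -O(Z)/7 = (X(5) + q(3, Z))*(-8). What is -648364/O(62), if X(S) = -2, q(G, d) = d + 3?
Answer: -162091/882 ≈ -183.78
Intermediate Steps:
q(G, d) = 3 + d
O(Z) = 56 + 56*Z (O(Z) = -7*(-2 + (3 + Z))*(-8) = -7*(1 + Z)*(-8) = -7*(-8 - 8*Z) = 56 + 56*Z)
-648364/O(62) = -648364/(56 + 56*62) = -648364/(56 + 3472) = -648364/3528 = -648364*1/3528 = -162091/882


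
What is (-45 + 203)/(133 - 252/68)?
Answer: 1343/1099 ≈ 1.2220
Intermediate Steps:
(-45 + 203)/(133 - 252/68) = 158/(133 - 252*1/68) = 158/(133 - 63/17) = 158/(2198/17) = 158*(17/2198) = 1343/1099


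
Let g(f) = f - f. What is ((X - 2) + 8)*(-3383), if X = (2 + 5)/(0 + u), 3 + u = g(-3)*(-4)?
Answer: -37213/3 ≈ -12404.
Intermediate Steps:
g(f) = 0
u = -3 (u = -3 + 0*(-4) = -3 + 0 = -3)
X = -7/3 (X = (2 + 5)/(0 - 3) = 7/(-3) = 7*(-1/3) = -7/3 ≈ -2.3333)
((X - 2) + 8)*(-3383) = ((-7/3 - 2) + 8)*(-3383) = (-13/3 + 8)*(-3383) = (11/3)*(-3383) = -37213/3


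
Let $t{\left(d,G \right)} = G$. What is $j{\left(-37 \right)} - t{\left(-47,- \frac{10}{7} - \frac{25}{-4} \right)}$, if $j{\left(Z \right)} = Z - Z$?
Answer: $- \frac{135}{28} \approx -4.8214$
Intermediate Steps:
$j{\left(Z \right)} = 0$
$j{\left(-37 \right)} - t{\left(-47,- \frac{10}{7} - \frac{25}{-4} \right)} = 0 - \left(- \frac{10}{7} - \frac{25}{-4}\right) = 0 - \left(\left(-10\right) \frac{1}{7} - - \frac{25}{4}\right) = 0 - \left(- \frac{10}{7} + \frac{25}{4}\right) = 0 - \frac{135}{28} = - \frac{135}{28}$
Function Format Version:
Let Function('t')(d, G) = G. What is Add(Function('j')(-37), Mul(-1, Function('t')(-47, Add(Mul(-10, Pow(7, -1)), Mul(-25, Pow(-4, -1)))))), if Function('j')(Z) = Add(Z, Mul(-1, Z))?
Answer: Rational(-135, 28) ≈ -4.8214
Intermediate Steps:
Function('j')(Z) = 0
Add(Function('j')(-37), Mul(-1, Function('t')(-47, Add(Mul(-10, Pow(7, -1)), Mul(-25, Pow(-4, -1)))))) = Add(0, Mul(-1, Add(Mul(-10, Pow(7, -1)), Mul(-25, Pow(-4, -1))))) = Add(0, Mul(-1, Add(Mul(-10, Rational(1, 7)), Mul(-25, Rational(-1, 4))))) = Add(0, Mul(-1, Add(Rational(-10, 7), Rational(25, 4)))) = Add(0, Mul(-1, Rational(135, 28))) = Add(0, Rational(-135, 28)) = Rational(-135, 28)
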